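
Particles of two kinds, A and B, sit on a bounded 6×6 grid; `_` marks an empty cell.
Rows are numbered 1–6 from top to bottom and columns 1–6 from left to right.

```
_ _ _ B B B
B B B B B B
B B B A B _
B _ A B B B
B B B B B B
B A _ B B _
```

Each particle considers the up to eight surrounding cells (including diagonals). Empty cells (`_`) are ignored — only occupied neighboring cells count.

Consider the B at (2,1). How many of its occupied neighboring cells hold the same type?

3

Occupied neighbors of (2,1): (2,2)=B, (3,1)=B, (3,2)=B.
Same type (B): 3 of 3.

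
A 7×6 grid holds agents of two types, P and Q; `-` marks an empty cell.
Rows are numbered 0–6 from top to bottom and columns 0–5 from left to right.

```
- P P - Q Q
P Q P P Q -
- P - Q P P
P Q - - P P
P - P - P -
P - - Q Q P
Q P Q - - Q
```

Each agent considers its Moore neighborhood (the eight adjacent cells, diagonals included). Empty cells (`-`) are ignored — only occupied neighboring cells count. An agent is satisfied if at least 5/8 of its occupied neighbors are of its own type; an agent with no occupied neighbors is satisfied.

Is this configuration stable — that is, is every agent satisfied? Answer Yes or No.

No

Row 0: (0,1)P 3/4 satisfied · (0,2)P 3/4 satisfied · (0,4)Q 2/3 satisfied · (0,5)Q 2/2 satisfied
Row 1: (1,0)P 2/3 satisfied · (1,1)Q 0/5 not · (1,2)P 4/6 satisfied · (1,3)P 3/6 not · (1,4)Q 3/6 not
Row 2: (2,1)P 3/5 not · (2,3)Q 1/5 not · (2,4)P 4/6 satisfied · (2,5)P 3/4 satisfied
Row 3: (3,0)P 2/3 satisfied · (3,1)Q 0/4 not · (3,4)P 4/5 satisfied · (3,5)P 4/4 satisfied
Row 4: (4,0)P 2/3 satisfied · (4,2)P 0/2 not · (4,4)P 3/5 not
Row 5: (5,0)P 2/3 satisfied · (5,3)Q 2/4 not · (5,4)Q 2/4 not · (5,5)P 1/3 not
Row 6: (6,0)Q 0/2 not · (6,1)P 1/3 not · (6,2)Q 1/2 not · (6,5)Q 1/2 not
For instance (1,1) has only 0/5 same-type neighbors, below 5/8.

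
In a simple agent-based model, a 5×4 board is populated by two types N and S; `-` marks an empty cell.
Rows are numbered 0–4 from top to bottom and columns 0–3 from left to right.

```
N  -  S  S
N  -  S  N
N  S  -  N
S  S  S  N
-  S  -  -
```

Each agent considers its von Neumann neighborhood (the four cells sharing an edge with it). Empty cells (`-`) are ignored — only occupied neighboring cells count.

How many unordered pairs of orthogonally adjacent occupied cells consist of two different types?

5

Scan each occupied cell's neighbors to the right and below so each pair is counted once.
From row 0: 1 unlike of 4 pairs (running 1/4).
From row 1: 1 unlike of 3 pairs (running 2/7).
From row 2: 2 unlike of 4 pairs (running 4/11).
From row 3: 1 unlike of 4 pairs (running 5/15).
Total adjacent occupied pairs: 15; unlike-type pairs: 5.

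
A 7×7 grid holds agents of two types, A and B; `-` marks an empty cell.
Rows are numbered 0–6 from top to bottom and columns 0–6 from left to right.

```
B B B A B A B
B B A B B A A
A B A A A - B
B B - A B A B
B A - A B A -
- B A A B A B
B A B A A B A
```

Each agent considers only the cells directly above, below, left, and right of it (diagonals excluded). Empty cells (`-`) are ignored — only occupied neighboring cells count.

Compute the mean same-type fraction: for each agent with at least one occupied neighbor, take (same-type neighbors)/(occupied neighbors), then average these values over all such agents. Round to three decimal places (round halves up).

0.390

Row 0: (0,0)B 2/2 · (0,1)B 3/3 · (0,2)B 1/3 · (0,3)A 0/3 · (0,4)B 1/3 · (0,5)A 1/3 · (0,6)B 0/2
Row 1: (1,0)B 2/3 · (1,1)B 3/4 · (1,2)A 1/4 · (1,3)B 1/4 · (1,4)B 2/4 · (1,5)A 2/3 · (1,6)A 1/3
Row 2: (2,0)A 0/3 · (2,1)B 2/4 · (2,2)A 2/3 · (2,3)A 3/4 · (2,4)A 1/3 · (2,6)B 1/2
Row 3: (3,0)B 2/3 · (3,1)B 2/3 · (3,3)A 2/3 · (3,4)B 1/4 · (3,5)A 1/3 · (3,6)B 1/2
Row 4: (4,0)B 1/2 · (4,1)A 0/3 · (4,3)A 2/3 · (4,4)B 2/4 · (4,5)A 2/3
Row 5: (5,1)B 0/3 · (5,2)A 1/3 · (5,3)A 3/4 · (5,4)B 1/4 · (5,5)A 1/4 · (5,6)B 0/2
Row 6: (6,0)B 0/1 · (6,1)A 0/3 · (6,2)B 0/3 · (6,3)A 2/3 · (6,4)A 1/3 · (6,5)B 0/3 · (6,6)A 0/2
Sum over 44 agents: 2/2 + 3/3 + 1/3 + 0/3 + 1/3 + 1/3 + 0/2 + 2/3 + 3/4 + 1/4 + 1/4 + 2/4 + 2/3 + 1/3 + 0/3 + 2/4 + 2/3 + 3/4 + 1/3 + 1/2 + 2/3 + 2/3 + 2/3 + 1/4 + 1/3 + 1/2 + 1/2 + 0/3 + 2/3 + 2/4 + 2/3 + 0/3 + 1/3 + 3/4 + 1/4 + 1/4 + 0/2 + 0/1 + 0/3 + 0/3 + 2/3 + 1/3 + 0/3 + 0/2 = 103/6; mean = 103/6 ÷ 44 = 103/264 = 0.390151… → 0.390.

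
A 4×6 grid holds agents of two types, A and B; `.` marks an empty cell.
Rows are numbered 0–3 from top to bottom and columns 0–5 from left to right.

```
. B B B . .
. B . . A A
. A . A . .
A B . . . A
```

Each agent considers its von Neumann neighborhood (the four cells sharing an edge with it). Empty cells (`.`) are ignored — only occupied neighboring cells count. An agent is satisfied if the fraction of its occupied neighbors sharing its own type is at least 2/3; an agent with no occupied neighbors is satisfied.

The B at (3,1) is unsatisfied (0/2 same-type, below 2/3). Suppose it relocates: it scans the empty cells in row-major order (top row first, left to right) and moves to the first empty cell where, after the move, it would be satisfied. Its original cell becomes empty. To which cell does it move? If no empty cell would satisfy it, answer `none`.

(0,0)

Vacating (3,1). Empty cells in order:
  (0,0): 1/1 same-type → satisfied — stop here.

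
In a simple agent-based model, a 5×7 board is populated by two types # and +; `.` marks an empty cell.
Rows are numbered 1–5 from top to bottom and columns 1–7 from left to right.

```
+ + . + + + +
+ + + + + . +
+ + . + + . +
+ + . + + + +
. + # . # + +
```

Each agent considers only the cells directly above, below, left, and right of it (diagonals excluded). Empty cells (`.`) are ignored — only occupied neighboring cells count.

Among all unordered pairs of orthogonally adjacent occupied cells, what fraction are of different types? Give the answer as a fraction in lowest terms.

Scan each occupied cell's neighbors to the right and below so each pair is counted once.
Row 1: +(1,1)–+(1,2)= +(1,1)–+(2,1)= +(1,2)–+(2,2)= +(1,4)–+(1,5)= +(1,4)–+(2,4)= +(1,5)–+(1,6)= +(1,5)–+(2,5)= +(1,6)–+(1,7)= +(1,7)–+(2,7)=  → 0/9 unlike.
Row 2: +(2,1)–+(2,2)= +(2,1)–+(3,1)= +(2,2)–+(2,3)= +(2,2)–+(3,2)= +(2,3)–+(2,4)= +(2,4)–+(2,5)= +(2,4)–+(3,4)= +(2,5)–+(3,5)= +(2,7)–+(3,7)=  → 0/9 unlike.
Row 3: +(3,1)–+(3,2)= +(3,1)–+(4,1)= +(3,2)–+(4,2)= +(3,4)–+(3,5)= +(3,4)–+(4,4)= +(3,5)–+(4,5)= +(3,7)–+(4,7)=  → 0/7 unlike.
Row 4: +(4,1)–+(4,2)= +(4,2)–+(5,2)= +(4,4)–+(4,5)= +(4,5)–+(4,6)= +(4,5)–#(5,5)≠ +(4,6)–+(4,7)= +(4,6)–+(5,6)= +(4,7)–+(5,7)=  → 1/8 unlike.
Row 5: +(5,2)–#(5,3)≠ #(5,5)–+(5,6)≠ +(5,6)–+(5,7)=  → 2/3 unlike.
Total adjacent occupied pairs: 36; unlike-type pairs: 3.
3/36 reduces to 1/12.

1/12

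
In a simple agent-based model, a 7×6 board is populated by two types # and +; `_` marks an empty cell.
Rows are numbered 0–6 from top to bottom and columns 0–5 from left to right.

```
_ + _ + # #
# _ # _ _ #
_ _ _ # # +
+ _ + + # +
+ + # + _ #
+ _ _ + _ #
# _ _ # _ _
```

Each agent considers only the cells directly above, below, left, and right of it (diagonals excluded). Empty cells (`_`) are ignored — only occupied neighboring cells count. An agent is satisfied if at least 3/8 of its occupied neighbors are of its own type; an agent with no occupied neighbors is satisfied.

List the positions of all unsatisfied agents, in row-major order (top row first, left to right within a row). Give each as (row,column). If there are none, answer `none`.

Row 0: (0,1)+ 0/0 satisfied · (0,3)+ 0/1 not · (0,4)# 1/2 satisfied · (0,5)# 2/2 satisfied
Row 1: (1,0)# 0/0 satisfied · (1,2)# 0/0 satisfied · (1,5)# 1/2 satisfied
Row 2: (2,3)# 1/2 satisfied · (2,4)# 2/3 satisfied · (2,5)+ 1/3 not
Row 3: (3,0)+ 1/1 satisfied · (3,2)+ 1/2 satisfied · (3,3)+ 2/4 satisfied · (3,4)# 1/3 not · (3,5)+ 1/3 not
Row 4: (4,0)+ 3/3 satisfied · (4,1)+ 1/2 satisfied · (4,2)# 0/3 not · (4,3)+ 2/3 satisfied · (4,5)# 1/2 satisfied
Row 5: (5,0)+ 1/2 satisfied · (5,3)+ 1/2 satisfied · (5,5)# 1/1 satisfied
Row 6: (6,0)# 0/1 not · (6,3)# 0/1 not

(0,3), (2,5), (3,4), (3,5), (4,2), (6,0), (6,3)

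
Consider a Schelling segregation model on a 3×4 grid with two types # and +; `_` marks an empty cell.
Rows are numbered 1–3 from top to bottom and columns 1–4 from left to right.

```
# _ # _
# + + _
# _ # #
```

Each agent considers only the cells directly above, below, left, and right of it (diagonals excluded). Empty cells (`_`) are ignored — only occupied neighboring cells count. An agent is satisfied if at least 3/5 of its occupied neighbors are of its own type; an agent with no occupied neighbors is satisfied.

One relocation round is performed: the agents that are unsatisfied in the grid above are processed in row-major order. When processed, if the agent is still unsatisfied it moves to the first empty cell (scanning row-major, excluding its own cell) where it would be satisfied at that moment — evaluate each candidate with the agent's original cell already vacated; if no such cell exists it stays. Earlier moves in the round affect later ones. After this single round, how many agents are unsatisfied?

Initially unsatisfied (in order): (1,3), (2,2), (2,3), (3,3).
  (1,3) → (1,4).
  (2,2): no empty cell satisfies it; stays.
  (2,3): no empty cell satisfies it; stays.
  (3,3) → (2,4).
Resulting grid:
# _ _ #
# + + #
# _ _ #
Unsatisfied now: (2,2), (2,3).

2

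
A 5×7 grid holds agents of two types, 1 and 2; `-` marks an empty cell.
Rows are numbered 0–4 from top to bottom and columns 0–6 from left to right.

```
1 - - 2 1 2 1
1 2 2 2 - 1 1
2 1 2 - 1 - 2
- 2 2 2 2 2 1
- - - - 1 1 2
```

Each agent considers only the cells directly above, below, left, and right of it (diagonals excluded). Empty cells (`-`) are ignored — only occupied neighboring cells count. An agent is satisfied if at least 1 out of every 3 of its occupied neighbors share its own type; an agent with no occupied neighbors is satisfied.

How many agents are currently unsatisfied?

Row 0: (0,0)1 1/1 ok · (0,3)2 1/2 ok · (0,4)1 0/2 unhappy · (0,5)2 0/3 unhappy · (0,6)1 1/2 ok
Row 1: (1,0)1 1/3 ok · (1,1)2 1/3 ok · (1,2)2 3/3 ok · (1,3)2 2/2 ok · (1,5)1 1/2 ok · (1,6)1 2/3 ok
Row 2: (2,0)2 0/2 unhappy · (2,1)1 0/4 unhappy · (2,2)2 2/3 ok · (2,4)1 0/1 unhappy · (2,6)2 0/2 unhappy
Row 3: (3,1)2 1/2 ok · (3,2)2 3/3 ok · (3,3)2 2/2 ok · (3,4)2 2/4 ok · (3,5)2 1/3 ok · (3,6)1 0/3 unhappy
Row 4: (4,4)1 1/2 ok · (4,5)1 1/3 ok · (4,6)2 0/2 unhappy
Unsatisfied: (0,4), (0,5), (2,0), (2,1), (2,4), (2,6), (3,6), (4,6) — 8 in total.

8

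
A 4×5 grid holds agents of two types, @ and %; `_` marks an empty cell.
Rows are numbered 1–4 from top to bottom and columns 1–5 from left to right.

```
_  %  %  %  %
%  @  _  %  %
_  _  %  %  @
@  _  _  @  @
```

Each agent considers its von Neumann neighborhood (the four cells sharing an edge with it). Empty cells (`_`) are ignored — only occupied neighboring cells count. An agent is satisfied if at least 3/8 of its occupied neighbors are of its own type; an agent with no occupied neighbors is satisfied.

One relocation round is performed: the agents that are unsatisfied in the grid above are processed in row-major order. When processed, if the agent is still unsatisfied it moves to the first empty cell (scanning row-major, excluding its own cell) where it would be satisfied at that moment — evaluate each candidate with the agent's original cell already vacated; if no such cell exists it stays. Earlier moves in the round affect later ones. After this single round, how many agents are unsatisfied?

Initially unsatisfied (in order): (2,1), (2,2), (3,5).
  (2,1) → (1,1).
  (2,2) → (3,1).
  (3,5) → (2,1).
Resulting grid:
% % % % %
@ _ _ % %
@ _ % % _
@ _ _ @ @
All satisfied now.

0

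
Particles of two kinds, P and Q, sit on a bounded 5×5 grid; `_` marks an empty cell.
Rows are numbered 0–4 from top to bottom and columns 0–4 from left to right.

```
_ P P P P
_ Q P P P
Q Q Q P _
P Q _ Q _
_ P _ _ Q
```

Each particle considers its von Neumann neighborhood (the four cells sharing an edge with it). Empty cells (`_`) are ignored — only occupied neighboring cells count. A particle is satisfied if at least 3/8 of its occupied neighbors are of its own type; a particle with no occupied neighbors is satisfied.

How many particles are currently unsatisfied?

7

(0,1)P 1/2 satisfied
(0,2)P 3/3 satisfied
(0,3)P 3/3 satisfied
(0,4)P 2/2 satisfied
(1,1)Q 1/3 not
(1,2)P 2/4 satisfied
(1,3)P 4/4 satisfied
(1,4)P 2/2 satisfied
(2,0)Q 1/2 satisfied
(2,1)Q 4/4 satisfied
(2,2)Q 1/3 not
(2,3)P 1/3 not
(3,0)P 0/2 not
(3,1)Q 1/3 not
(3,3)Q 0/1 not
(4,1)P 0/1 not
(4,4)Q 0/0 satisfied
Unsatisfied: (1,1), (2,2), (2,3), (3,0), (3,1), (3,3), (4,1) — 7 in total.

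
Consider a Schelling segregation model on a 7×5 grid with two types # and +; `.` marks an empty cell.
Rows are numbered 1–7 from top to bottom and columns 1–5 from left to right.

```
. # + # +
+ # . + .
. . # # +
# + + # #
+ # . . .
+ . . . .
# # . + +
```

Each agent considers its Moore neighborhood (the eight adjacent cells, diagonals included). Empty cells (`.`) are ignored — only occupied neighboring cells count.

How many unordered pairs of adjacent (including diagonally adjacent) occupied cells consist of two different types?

24

Scan each occupied cell's neighbors to the right and below (and the two forward diagonals) so each pair is counted once.
Row 1: #(1,2)–+(1,3)≠ #(1,2)–#(2,2)= #(1,2)–+(2,1)≠ +(1,3)–#(1,4)≠ +(1,3)–+(2,4)= +(1,3)–#(2,2)≠ #(1,4)–+(1,5)≠ #(1,4)–+(2,4)≠ +(1,5)–+(2,4)=  → 6/9 unlike.
Row 2: +(2,1)–#(2,2)≠ #(2,2)–#(3,3)= +(2,4)–#(3,4)≠ +(2,4)–+(3,5)= +(2,4)–#(3,3)≠  → 3/5 unlike.
Row 3: #(3,3)–#(3,4)= #(3,3)–+(4,3)≠ #(3,3)–#(4,4)= #(3,3)–+(4,2)≠ #(3,4)–+(3,5)≠ #(3,4)–#(4,4)= #(3,4)–#(4,5)= #(3,4)–+(4,3)≠ +(3,5)–#(4,5)≠ +(3,5)–#(4,4)≠  → 6/10 unlike.
Row 4: #(4,1)–+(4,2)≠ #(4,1)–+(5,1)≠ #(4,1)–#(5,2)= +(4,2)–+(4,3)= +(4,2)–#(5,2)≠ +(4,2)–+(5,1)= +(4,3)–#(4,4)≠ +(4,3)–#(5,2)≠ #(4,4)–#(4,5)=  → 5/9 unlike.
Row 5: +(5,1)–#(5,2)≠ +(5,1)–+(6,1)= #(5,2)–+(6,1)≠  → 2/3 unlike.
Row 6: +(6,1)–#(7,1)≠ +(6,1)–#(7,2)≠  → 2/2 unlike.
Row 7: #(7,1)–#(7,2)= +(7,4)–+(7,5)=  → 0/2 unlike.
Total adjacent occupied pairs: 40; unlike-type pairs: 24.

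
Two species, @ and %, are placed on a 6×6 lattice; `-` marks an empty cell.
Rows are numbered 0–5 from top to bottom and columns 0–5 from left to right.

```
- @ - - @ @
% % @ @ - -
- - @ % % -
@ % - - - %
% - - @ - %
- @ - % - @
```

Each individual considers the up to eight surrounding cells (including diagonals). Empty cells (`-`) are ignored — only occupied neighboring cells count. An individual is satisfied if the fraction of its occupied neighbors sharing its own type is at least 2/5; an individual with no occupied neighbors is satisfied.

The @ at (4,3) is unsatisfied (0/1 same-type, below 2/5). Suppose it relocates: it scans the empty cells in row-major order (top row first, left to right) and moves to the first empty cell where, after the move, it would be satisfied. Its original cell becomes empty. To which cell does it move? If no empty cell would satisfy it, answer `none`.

(0,2)

Vacating (4,3). Empty cells in order:
  (0,0): 1/3 same-type → still unsatisfied.
  (0,2): 3/4 same-type → satisfied — stop here.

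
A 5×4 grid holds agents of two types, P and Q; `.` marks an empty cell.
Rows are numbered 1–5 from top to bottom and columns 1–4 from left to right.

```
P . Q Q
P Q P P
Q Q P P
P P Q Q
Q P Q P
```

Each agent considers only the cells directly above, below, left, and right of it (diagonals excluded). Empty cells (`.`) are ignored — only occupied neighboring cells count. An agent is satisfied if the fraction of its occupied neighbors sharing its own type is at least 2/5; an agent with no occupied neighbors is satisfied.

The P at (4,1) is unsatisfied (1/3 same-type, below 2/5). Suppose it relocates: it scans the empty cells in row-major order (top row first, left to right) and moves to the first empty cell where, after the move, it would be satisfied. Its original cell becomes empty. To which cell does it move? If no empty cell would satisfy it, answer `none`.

Vacating (4,1). Empty cells in order:
  (1,2): 1/3 same-type → still unsatisfied.

none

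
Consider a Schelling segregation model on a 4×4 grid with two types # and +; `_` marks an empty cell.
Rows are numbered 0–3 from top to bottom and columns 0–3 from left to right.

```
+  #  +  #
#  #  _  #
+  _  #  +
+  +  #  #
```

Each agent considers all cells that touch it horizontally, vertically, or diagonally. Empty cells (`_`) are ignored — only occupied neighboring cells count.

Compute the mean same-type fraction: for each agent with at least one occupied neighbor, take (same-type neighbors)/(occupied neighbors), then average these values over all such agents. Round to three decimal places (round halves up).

0.452

(0,0)+ 0/3
(0,1)# 2/4
(0,2)+ 0/4
(0,3)# 1/2
(1,0)# 2/4
(1,1)# 3/6
(1,3)# 2/4
(2,0)+ 2/4
(2,2)# 4/6
(2,3)+ 0/4
(3,0)+ 2/2
(3,1)+ 2/4
(3,2)# 2/4
(3,3)# 2/3
Sum over 14 agents: 0/3 + 2/4 + 0/4 + 1/2 + 2/4 + 3/6 + 2/4 + 2/4 + 4/6 + 0/4 + 2/2 + 2/4 + 2/4 + 2/3 = 19/3; mean = 19/3 ÷ 14 = 19/42 = 0.452380… → 0.452.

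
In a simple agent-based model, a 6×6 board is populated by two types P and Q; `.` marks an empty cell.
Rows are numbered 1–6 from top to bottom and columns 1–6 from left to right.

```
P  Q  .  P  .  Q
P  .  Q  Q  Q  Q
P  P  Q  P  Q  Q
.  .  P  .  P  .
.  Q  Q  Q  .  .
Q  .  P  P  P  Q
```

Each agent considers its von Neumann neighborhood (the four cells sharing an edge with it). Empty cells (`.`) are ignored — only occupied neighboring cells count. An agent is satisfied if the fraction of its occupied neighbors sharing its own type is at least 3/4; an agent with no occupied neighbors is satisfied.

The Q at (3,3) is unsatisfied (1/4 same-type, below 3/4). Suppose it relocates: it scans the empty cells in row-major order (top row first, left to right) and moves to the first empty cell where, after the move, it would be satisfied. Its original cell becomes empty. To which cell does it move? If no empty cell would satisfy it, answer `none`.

(5,1)

Vacating (3,3). Empty cells in order:
  (1,3): 2/3 same-type → still unsatisfied.
  (1,5): 2/3 same-type → still unsatisfied.
  (2,2): 2/4 same-type → still unsatisfied.
  (4,1): 0/1 same-type → still unsatisfied.
  (4,2): 1/3 same-type → still unsatisfied.
  (4,4): 1/4 same-type → still unsatisfied.
  (4,6): 1/2 same-type → still unsatisfied.
  (5,1): 2/2 same-type → satisfied — stop here.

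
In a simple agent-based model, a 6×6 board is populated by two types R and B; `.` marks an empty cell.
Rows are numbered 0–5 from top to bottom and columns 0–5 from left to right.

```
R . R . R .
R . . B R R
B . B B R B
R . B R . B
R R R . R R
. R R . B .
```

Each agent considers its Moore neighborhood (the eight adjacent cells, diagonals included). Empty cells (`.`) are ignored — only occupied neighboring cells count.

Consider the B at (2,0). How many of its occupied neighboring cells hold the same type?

Occupied neighbors of (2,0): (1,0)=R, (3,0)=R.
Same type (B): 0 of 2.

0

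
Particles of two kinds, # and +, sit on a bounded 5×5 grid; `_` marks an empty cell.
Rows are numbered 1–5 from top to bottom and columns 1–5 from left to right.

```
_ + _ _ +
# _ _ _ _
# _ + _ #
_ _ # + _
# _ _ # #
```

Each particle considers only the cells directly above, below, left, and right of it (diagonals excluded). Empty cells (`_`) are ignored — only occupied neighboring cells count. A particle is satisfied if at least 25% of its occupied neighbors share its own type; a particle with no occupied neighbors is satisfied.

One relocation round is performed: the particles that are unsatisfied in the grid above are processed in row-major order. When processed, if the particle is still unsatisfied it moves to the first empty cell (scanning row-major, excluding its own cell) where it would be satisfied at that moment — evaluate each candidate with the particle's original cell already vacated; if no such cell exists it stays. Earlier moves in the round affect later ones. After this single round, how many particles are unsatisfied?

0

Initially unsatisfied (in order): (3,3), (4,3), (4,4).
  (3,3) → (1,1).
  (4,3) → (2,2).
  (4,4) → (1,3).
Resulting grid:
+ + + _ +
# # _ _ _
# _ _ _ #
_ _ _ _ _
# _ _ # #
All satisfied now.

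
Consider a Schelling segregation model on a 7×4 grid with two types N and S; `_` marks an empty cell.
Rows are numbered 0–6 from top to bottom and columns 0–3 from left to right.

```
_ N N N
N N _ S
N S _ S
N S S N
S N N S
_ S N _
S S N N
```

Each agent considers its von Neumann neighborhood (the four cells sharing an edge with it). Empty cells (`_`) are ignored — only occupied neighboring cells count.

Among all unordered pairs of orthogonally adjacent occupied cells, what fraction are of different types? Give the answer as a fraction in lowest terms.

Scan each occupied cell's neighbors to the right and below so each pair is counted once.
Row 0: N(0,1)–N(0,2)= N(0,1)–N(1,1)= N(0,2)–N(0,3)= N(0,3)–S(1,3)≠  → 1/4 unlike.
Row 1: N(1,0)–N(1,1)= N(1,0)–N(2,0)= N(1,1)–S(2,1)≠ S(1,3)–S(2,3)=  → 1/4 unlike.
Row 2: N(2,0)–S(2,1)≠ N(2,0)–N(3,0)= S(2,1)–S(3,1)= S(2,3)–N(3,3)≠  → 2/4 unlike.
Row 3: N(3,0)–S(3,1)≠ N(3,0)–S(4,0)≠ S(3,1)–S(3,2)= S(3,1)–N(4,1)≠ S(3,2)–N(3,3)≠ S(3,2)–N(4,2)≠ N(3,3)–S(4,3)≠  → 6/7 unlike.
Row 4: S(4,0)–N(4,1)≠ N(4,1)–N(4,2)= N(4,1)–S(5,1)≠ N(4,2)–S(4,3)≠ N(4,2)–N(5,2)=  → 3/5 unlike.
Row 5: S(5,1)–N(5,2)≠ S(5,1)–S(6,1)= N(5,2)–N(6,2)=  → 1/3 unlike.
Row 6: S(6,0)–S(6,1)= S(6,1)–N(6,2)≠ N(6,2)–N(6,3)=  → 1/3 unlike.
Total adjacent occupied pairs: 30; unlike-type pairs: 15.
15/30 reduces to 1/2.

1/2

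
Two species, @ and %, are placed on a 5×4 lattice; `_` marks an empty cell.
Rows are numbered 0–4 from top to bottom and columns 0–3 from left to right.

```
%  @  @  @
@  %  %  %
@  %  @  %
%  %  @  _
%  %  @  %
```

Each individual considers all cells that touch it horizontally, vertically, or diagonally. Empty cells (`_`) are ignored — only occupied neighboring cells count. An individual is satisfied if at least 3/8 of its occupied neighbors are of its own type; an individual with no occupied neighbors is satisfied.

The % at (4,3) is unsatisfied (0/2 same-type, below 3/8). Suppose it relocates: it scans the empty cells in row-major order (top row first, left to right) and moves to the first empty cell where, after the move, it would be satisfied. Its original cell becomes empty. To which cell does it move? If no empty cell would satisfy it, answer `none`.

Vacating (4,3). Empty cells in order:
  (3,3): 1/4 same-type → still unsatisfied.

none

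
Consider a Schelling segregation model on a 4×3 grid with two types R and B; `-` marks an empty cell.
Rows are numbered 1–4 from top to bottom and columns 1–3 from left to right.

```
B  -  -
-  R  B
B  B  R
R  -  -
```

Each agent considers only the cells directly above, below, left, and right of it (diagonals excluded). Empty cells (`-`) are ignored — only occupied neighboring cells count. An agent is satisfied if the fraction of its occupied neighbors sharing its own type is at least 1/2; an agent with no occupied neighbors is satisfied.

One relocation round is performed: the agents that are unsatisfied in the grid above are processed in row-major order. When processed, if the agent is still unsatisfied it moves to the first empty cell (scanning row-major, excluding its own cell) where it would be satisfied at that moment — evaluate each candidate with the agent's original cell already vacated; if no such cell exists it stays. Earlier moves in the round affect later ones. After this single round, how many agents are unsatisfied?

1

Initially unsatisfied (in order): (2,2), (2,3), (3,2), (3,3), (4,1).
  (2,2) → (4,2).
  (2,3) → (1,2).
  (3,2) → (1,3).
  (3,3): now satisfied by earlier moves; stays.
  (4,1): now satisfied by earlier moves; stays.
Resulting grid:
B B B
- - -
B - R
R R -
Unsatisfied now: (3,1).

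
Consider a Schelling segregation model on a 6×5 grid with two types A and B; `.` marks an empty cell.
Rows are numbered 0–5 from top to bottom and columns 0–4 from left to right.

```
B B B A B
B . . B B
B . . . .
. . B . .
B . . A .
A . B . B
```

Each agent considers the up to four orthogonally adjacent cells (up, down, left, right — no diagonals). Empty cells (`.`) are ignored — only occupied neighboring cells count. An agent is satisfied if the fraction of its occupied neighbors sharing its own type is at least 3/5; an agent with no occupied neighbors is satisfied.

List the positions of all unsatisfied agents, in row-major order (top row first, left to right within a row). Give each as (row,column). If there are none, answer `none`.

Row 0: (0,0)B 2/2 satisfied · (0,1)B 2/2 satisfied · (0,2)B 1/2 not · (0,3)A 0/3 not · (0,4)B 1/2 not
Row 1: (1,0)B 2/2 satisfied · (1,3)B 1/2 not · (1,4)B 2/2 satisfied
Row 2: (2,0)B 1/1 satisfied
Row 3: (3,2)B 0/0 satisfied
Row 4: (4,0)B 0/1 not · (4,3)A 0/0 satisfied
Row 5: (5,0)A 0/1 not · (5,2)B 0/0 satisfied · (5,4)B 0/0 satisfied

(0,2), (0,3), (0,4), (1,3), (4,0), (5,0)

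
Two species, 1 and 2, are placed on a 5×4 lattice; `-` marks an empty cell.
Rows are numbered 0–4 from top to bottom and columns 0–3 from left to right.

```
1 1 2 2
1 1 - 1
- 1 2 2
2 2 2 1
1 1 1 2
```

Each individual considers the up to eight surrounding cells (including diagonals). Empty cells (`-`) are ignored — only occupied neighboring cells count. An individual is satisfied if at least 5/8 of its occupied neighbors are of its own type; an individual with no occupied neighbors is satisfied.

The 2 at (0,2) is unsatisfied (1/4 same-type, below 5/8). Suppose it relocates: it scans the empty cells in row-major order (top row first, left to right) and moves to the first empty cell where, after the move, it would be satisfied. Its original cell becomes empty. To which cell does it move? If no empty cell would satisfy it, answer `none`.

none

Vacating (0,2). Empty cells in order:
  (1,2): 3/7 same-type → still unsatisfied.
  (2,0): 2/5 same-type → still unsatisfied.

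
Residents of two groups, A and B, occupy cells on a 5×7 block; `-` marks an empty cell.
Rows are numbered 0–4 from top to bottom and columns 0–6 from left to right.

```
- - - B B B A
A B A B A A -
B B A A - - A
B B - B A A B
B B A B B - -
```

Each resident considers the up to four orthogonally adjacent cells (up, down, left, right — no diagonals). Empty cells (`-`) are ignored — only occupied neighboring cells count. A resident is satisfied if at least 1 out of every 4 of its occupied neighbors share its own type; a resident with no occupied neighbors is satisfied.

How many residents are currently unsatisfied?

(0,3)B 2/2 ok
(0,4)B 2/3 ok
(0,5)B 1/3 ok
(0,6)A 0/1 unhappy
(1,0)A 0/2 unhappy
(1,1)B 1/3 ok
(1,2)A 1/3 ok
(1,3)B 1/4 ok
(1,4)A 1/3 ok
(1,5)A 1/2 ok
(2,0)B 2/3 ok
(2,1)B 3/4 ok
(2,2)A 2/3 ok
(2,3)A 1/3 ok
(2,6)A 0/1 unhappy
(3,0)B 3/3 ok
(3,1)B 3/3 ok
(3,3)B 1/3 ok
(3,4)A 1/3 ok
(3,5)A 1/2 ok
(3,6)B 0/2 unhappy
(4,0)B 2/2 ok
(4,1)B 2/3 ok
(4,2)A 0/2 unhappy
(4,3)B 2/3 ok
(4,4)B 1/2 ok
Unsatisfied: (0,6), (1,0), (2,6), (3,6), (4,2) — 5 in total.

5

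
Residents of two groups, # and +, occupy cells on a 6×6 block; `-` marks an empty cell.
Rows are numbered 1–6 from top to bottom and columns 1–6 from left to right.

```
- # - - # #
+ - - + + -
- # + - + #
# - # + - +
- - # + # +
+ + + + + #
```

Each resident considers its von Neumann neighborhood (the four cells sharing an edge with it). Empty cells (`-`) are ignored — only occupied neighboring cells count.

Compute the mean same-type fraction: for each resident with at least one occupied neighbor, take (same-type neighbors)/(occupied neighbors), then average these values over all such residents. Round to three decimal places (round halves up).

0.484

Row 1: (1,2)# — no occupied neighbors · (1,5)# 1/2 · (1,6)# 1/1
Row 2: (2,1)+ — no occupied neighbors · (2,4)+ 1/1 · (2,5)+ 2/3
Row 3: (3,2)# 0/1 · (3,3)+ 0/2 · (3,5)+ 1/2 · (3,6)# 0/2
Row 4: (4,1)# — no occupied neighbors · (4,3)# 1/3 · (4,4)+ 1/2 · (4,6)+ 1/2
Row 5: (5,3)# 1/3 · (5,4)+ 2/4 · (5,5)# 0/3 · (5,6)+ 1/3
Row 6: (6,1)+ 1/1 · (6,2)+ 2/2 · (6,3)+ 2/3 · (6,4)+ 3/3 · (6,5)+ 1/3 · (6,6)# 0/2
Sum over 21 residents: 1/2 + 1/1 + 1/1 + 2/3 + 0/1 + 0/2 + 1/2 + 0/2 + 1/3 + 1/2 + 1/2 + 1/3 + 2/4 + 0/3 + 1/3 + 1/1 + 2/2 + 2/3 + 3/3 + 1/3 + 0/2 = 61/6; mean = 61/6 ÷ 21 = 61/126 = 0.484126… → 0.484.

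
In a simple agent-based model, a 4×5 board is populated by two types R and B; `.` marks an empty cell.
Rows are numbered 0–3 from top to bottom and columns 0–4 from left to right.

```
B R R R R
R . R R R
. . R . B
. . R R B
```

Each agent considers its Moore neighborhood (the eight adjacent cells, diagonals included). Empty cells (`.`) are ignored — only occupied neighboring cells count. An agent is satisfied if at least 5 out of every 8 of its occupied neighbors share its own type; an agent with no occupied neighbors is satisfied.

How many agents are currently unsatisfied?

5

Row 0: (0,0)B 0/2 unhappy · (0,1)R 3/4 ok · (0,2)R 4/4 ok · (0,3)R 5/5 ok · (0,4)R 3/3 ok
Row 1: (1,0)R 1/2 unhappy · (1,2)R 5/5 ok · (1,3)R 6/7 ok · (1,4)R 3/4 ok
Row 2: (2,2)R 4/4 ok · (2,4)B 1/4 unhappy
Row 3: (3,2)R 2/2 ok · (3,3)R 2/4 unhappy · (3,4)B 1/2 unhappy
Unsatisfied: (0,0), (1,0), (2,4), (3,3), (3,4) — 5 in total.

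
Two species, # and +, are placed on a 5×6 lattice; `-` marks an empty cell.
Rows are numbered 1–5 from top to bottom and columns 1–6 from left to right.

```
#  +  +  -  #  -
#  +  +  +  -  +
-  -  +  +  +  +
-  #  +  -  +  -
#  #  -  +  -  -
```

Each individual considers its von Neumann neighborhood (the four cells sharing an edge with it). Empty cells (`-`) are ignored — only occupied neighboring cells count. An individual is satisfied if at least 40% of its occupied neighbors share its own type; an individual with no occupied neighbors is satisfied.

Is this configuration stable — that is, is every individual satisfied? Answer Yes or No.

(1,1)# 1/2 ok
(1,2)+ 2/3 ok
(1,3)+ 2/2 ok
(1,5)# 0/0 ok
(2,1)# 1/2 ok
(2,2)+ 2/3 ok
(2,3)+ 4/4 ok
(2,4)+ 2/2 ok
(2,6)+ 1/1 ok
(3,3)+ 3/3 ok
(3,4)+ 3/3 ok
(3,5)+ 3/3 ok
(3,6)+ 2/2 ok
(4,2)# 1/2 ok
(4,3)+ 1/2 ok
(4,5)+ 1/1 ok
(5,1)# 1/1 ok
(5,2)# 2/2 ok
(5,4)+ 0/0 ok
All meet the threshold, so the configuration is stable.

Yes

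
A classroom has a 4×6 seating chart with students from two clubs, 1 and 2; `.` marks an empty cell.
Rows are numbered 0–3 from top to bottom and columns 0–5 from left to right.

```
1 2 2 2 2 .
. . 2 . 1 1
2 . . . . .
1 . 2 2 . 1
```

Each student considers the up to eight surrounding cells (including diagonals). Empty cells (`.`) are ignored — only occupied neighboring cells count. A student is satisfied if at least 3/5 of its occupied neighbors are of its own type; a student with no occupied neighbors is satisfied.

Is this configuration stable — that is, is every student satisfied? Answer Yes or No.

Row 0: (0,0)1 0/1 ✗ · (0,1)2 2/3 ✓ · (0,2)2 3/3 ✓ · (0,3)2 3/4 ✓ · (0,4)2 1/3 ✗
Row 1: (1,2)2 3/3 ✓ · (1,4)1 1/3 ✗ · (1,5)1 1/2 ✗
Row 2: (2,0)2 0/1 ✗
Row 3: (3,0)1 0/1 ✗ · (3,2)2 1/1 ✓ · (3,3)2 1/1 ✓ · (3,5)1 0/0 ✓
For instance (0,0) has only 0/1 same-type neighbors, below 3/5.

No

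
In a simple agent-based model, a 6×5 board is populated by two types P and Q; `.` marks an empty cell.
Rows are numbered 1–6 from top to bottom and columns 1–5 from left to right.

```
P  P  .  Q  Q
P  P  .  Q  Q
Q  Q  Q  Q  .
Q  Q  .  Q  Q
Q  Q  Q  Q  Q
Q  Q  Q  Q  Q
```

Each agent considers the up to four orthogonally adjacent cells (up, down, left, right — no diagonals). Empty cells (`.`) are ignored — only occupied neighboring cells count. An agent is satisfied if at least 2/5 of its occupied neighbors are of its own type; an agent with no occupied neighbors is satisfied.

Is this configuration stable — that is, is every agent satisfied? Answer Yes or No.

Yes

(1,1)P 2/2 ✓
(1,2)P 2/2 ✓
(1,4)Q 2/2 ✓
(1,5)Q 2/2 ✓
(2,1)P 2/3 ✓
(2,2)P 2/3 ✓
(2,4)Q 3/3 ✓
(2,5)Q 2/2 ✓
(3,1)Q 2/3 ✓
(3,2)Q 3/4 ✓
(3,3)Q 2/2 ✓
(3,4)Q 3/3 ✓
(4,1)Q 3/3 ✓
(4,2)Q 3/3 ✓
(4,4)Q 3/3 ✓
(4,5)Q 2/2 ✓
(5,1)Q 3/3 ✓
(5,2)Q 4/4 ✓
(5,3)Q 3/3 ✓
(5,4)Q 4/4 ✓
(5,5)Q 3/3 ✓
(6,1)Q 2/2 ✓
(6,2)Q 3/3 ✓
(6,3)Q 3/3 ✓
(6,4)Q 3/3 ✓
(6,5)Q 2/2 ✓
All meet the threshold, so the configuration is stable.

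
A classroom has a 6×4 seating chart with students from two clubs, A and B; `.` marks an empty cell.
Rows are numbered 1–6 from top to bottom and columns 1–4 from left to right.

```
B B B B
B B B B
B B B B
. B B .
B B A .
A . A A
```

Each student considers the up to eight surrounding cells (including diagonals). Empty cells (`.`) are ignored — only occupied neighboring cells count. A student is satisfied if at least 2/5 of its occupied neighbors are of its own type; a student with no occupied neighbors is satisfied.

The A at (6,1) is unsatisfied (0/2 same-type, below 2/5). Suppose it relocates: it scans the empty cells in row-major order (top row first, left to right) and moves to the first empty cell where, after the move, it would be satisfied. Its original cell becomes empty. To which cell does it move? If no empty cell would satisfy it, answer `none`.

(5,4)

Vacating (6,1). Empty cells in order:
  (4,1): 0/5 same-type → still unsatisfied.
  (4,4): 1/4 same-type → still unsatisfied.
  (5,4): 3/4 same-type → satisfied — stop here.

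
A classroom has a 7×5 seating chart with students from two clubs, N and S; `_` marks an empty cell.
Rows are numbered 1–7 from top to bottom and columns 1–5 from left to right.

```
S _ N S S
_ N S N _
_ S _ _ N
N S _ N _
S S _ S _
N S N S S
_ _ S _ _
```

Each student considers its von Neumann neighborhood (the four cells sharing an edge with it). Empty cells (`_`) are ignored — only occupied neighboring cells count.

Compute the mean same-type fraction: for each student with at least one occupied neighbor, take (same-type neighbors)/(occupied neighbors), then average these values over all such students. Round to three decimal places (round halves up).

0.333

Row 1: (1,1)S — no occupied neighbors · (1,3)N 0/2 · (1,4)S 1/3 · (1,5)S 1/1
Row 2: (2,2)N 0/2 · (2,3)S 0/3 · (2,4)N 0/2
Row 3: (3,2)S 1/2 · (3,5)N — no occupied neighbors
Row 4: (4,1)N 0/2 · (4,2)S 2/3 · (4,4)N 0/1
Row 5: (5,1)S 1/3 · (5,2)S 3/3 · (5,4)S 1/2
Row 6: (6,1)N 0/2 · (6,2)S 1/3 · (6,3)N 0/3 · (6,4)S 2/3 · (6,5)S 1/1
Row 7: (7,3)S 0/1
Sum over 19 students: 0/2 + 1/3 + 1/1 + 0/2 + 0/3 + 0/2 + 1/2 + 0/2 + 2/3 + 0/1 + 1/3 + 3/3 + 1/2 + 0/2 + 1/3 + 0/3 + 2/3 + 1/1 + 0/1 = 19/3; mean = 19/3 ÷ 19 = 1/3 = 0.333333… → 0.333.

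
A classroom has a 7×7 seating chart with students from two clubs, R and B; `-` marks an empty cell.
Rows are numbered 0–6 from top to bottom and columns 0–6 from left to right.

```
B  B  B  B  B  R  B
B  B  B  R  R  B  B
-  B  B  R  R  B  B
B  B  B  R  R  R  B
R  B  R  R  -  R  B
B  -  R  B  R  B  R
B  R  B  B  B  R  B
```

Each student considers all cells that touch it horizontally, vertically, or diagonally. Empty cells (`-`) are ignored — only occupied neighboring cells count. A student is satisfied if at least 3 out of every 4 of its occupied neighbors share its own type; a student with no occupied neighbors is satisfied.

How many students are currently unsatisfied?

(0,0)B 3/3 ok
(0,1)B 5/5 ok
(0,2)B 4/5 ok
(0,3)B 3/5 unhappy
(0,4)B 2/5 unhappy
(0,5)R 1/5 unhappy
(0,6)B 2/3 unhappy
(1,0)B 4/4 ok
(1,1)B 7/7 ok
(1,2)B 6/8 ok
(1,3)R 3/8 unhappy
(1,4)R 4/8 unhappy
(1,5)B 5/8 unhappy
(1,6)B 4/5 ok
(2,1)B 7/7 ok
(2,2)B 5/8 unhappy
(2,3)R 5/8 unhappy
(2,4)R 6/8 ok
(2,5)B 4/8 unhappy
(2,6)B 4/5 ok
(3,0)B 3/4 ok
(3,1)B 5/7 unhappy
(3,2)B 4/8 unhappy
(3,3)R 5/7 unhappy
(3,4)R 6/7 ok
(3,5)R 3/7 unhappy
(3,6)B 3/5 unhappy
(4,0)R 0/4 unhappy
(4,1)B 4/7 unhappy
(4,2)R 3/7 unhappy
(4,3)R 5/7 unhappy
(4,5)R 4/7 unhappy
(4,6)B 2/5 unhappy
(5,0)B 2/4 unhappy
(5,2)R 3/7 unhappy
(5,3)B 3/7 unhappy
(5,4)R 3/7 unhappy
(5,5)B 3/7 unhappy
(5,6)R 2/5 unhappy
(6,0)B 1/2 unhappy
(6,1)R 1/4 unhappy
(6,2)B 2/4 unhappy
(6,3)B 3/5 unhappy
(6,4)B 3/5 unhappy
(6,5)R 2/5 unhappy
(6,6)B 1/3 unhappy
Unsatisfied: (0,3), (0,4), (0,5), (0,6), (1,3), (1,4), (1,5), (2,2), (2,3), (2,5), (3,1), (3,2), (3,3), (3,5), (3,6), (4,0), (4,1), (4,2), (4,3), (4,5), (4,6), (5,0), (5,2), (5,3), (5,4), (5,5), (5,6), (6,0), (6,1), (6,2), (6,3), (6,4), (6,5), (6,6) — 34 in total.

34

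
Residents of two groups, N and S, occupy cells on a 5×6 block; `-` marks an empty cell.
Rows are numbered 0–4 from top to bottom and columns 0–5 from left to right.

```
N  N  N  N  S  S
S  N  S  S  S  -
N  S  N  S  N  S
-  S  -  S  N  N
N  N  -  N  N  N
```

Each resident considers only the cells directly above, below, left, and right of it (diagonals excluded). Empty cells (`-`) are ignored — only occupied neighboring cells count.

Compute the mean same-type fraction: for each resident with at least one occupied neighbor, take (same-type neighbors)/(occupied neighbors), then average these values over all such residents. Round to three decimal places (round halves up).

0.513

Row 0: (0,0)N 1/2 · (0,1)N 3/3 · (0,2)N 2/3 · (0,3)N 1/3 · (0,4)S 2/3 · (0,5)S 1/1
Row 1: (1,0)S 0/3 · (1,1)N 1/4 · (1,2)S 1/4 · (1,3)S 3/4 · (1,4)S 2/3
Row 2: (2,0)N 0/2 · (2,1)S 1/4 · (2,2)N 0/3 · (2,3)S 2/4 · (2,4)N 1/4 · (2,5)S 0/2
Row 3: (3,1)S 1/2 · (3,3)S 1/3 · (3,4)N 3/4 · (3,5)N 2/3
Row 4: (4,0)N 1/1 · (4,1)N 1/2 · (4,3)N 1/2 · (4,4)N 3/3 · (4,5)N 2/2
Sum over 26 residents: 1/2 + 3/3 + 2/3 + 1/3 + 2/3 + 1/1 + 0/3 + 1/4 + 1/4 + 3/4 + 2/3 + 0/2 + 1/4 + 0/3 + 2/4 + 1/4 + 0/2 + 1/2 + 1/3 + 3/4 + 2/3 + 1/1 + 1/2 + 1/2 + 3/3 + 2/2 = 40/3; mean = 40/3 ÷ 26 = 20/39 = 0.512820… → 0.513.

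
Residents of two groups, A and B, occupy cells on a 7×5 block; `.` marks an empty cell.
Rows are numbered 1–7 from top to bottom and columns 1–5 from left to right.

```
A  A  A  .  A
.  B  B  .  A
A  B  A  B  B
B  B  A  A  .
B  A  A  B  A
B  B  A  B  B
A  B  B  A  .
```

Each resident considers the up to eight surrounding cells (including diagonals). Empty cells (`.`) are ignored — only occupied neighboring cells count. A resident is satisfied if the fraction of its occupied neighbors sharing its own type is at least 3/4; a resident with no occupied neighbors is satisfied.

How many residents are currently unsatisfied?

28

(1,1)A 1/2 not
(1,2)A 2/4 not
(1,3)A 1/3 not
(1,5)A 1/1 satisfied
(2,2)B 2/7 not
(2,3)B 3/6 not
(2,5)A 1/3 not
(3,1)A 0/4 not
(3,2)B 4/7 not
(3,3)A 2/7 not
(3,4)B 2/6 not
(3,5)B 1/3 not
(4,1)B 3/5 not
(4,2)B 3/8 not
(4,3)A 4/8 not
(4,4)A 4/7 not
(5,1)B 4/5 satisfied
(5,2)A 3/8 not
(5,3)A 4/8 not
(5,4)B 2/7 not
(5,5)A 1/4 not
(6,1)B 3/5 not
(6,2)B 4/8 not
(6,3)A 3/8 not
(6,4)B 3/7 not
(6,5)B 2/4 not
(7,1)A 0/3 not
(7,2)B 3/5 not
(7,3)B 3/5 not
(7,4)A 1/4 not
Unsatisfied: (1,1), (1,2), (1,3), (2,2), (2,3), (2,5), (3,1), (3,2), (3,3), (3,4), (3,5), (4,1), (4,2), (4,3), (4,4), (5,2), (5,3), (5,4), (5,5), (6,1), (6,2), (6,3), (6,4), (6,5), (7,1), (7,2), (7,3), (7,4) — 28 in total.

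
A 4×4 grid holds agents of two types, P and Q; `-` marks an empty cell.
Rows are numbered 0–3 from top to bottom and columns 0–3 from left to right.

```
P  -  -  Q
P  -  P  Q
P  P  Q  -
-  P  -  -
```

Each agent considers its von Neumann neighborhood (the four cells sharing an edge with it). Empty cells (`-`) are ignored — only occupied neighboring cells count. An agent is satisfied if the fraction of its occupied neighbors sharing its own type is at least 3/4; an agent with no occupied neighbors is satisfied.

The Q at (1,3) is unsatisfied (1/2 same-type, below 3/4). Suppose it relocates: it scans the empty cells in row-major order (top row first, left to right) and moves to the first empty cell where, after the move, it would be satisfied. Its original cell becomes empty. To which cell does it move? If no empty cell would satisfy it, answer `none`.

Vacating (1,3). Empty cells in order:
  (0,1): 0/1 same-type → still unsatisfied.
  (0,2): 1/2 same-type → still unsatisfied.
  (1,1): 0/3 same-type → still unsatisfied.
  (2,3): 1/1 same-type → satisfied — stop here.

(2,3)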